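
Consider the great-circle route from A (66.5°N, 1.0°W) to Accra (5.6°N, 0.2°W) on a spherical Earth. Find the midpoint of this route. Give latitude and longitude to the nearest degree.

≈ (36°N, 0°E)

The haversine formula gives a central angle δ ≈ 1.063 rad (60.9°) between the endpoints.
Interpolate at f = 1/2 with slerp weights a = sin((1−f)δ)/sin δ ≈ 0.580, b = sin(fδ)/sin δ ≈ 0.580.
p = a·p₁ + b·p₂ ≈ (0.808, -0.006, 0.588); φ = arcsin(p_z) ≈ 36.05°, λ = atan2(p_y, p_x) ≈ -0.43°.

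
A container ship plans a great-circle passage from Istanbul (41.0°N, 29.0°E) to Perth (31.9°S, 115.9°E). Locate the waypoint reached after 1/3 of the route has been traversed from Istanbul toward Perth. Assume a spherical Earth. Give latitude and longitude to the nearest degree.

≈ 19°N, 63°E

Write both endpoints as unit vectors p₁, p₂ with components (cos φ cos λ, cos φ sin λ, sin φ).
The central angle between the endpoints is δ = arccos(p₁·p₂) ≈ 1.888 rad (108.2°).
Interpolate at f = 1/3 with slerp weights a = sin((1−f)δ)/sin δ ≈ 1.002, b = sin(fδ)/sin δ ≈ 0.620.
p = a·p₁ + b·p₂ ≈ (0.431, 0.840, 0.330); φ = arcsin(p_z) ≈ 19.26°, λ = atan2(p_y, p_x) ≈ 62.80°.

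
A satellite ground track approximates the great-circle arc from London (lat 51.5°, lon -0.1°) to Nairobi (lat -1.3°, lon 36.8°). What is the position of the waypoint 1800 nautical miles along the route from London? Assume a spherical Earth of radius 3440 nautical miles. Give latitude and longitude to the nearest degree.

Convert each endpoint to a unit vector on the sphere (x = cos φ cos λ, y = cos φ sin λ, z = sin φ).
The central angle between the endpoints is δ = arccos(p₁·p₂) ≈ 1.070 rad (61.3°). The total great-circle distance is δ·R ≈ 1.070 × 3440 ≈ 3682 nmi, so the target fraction is f = 1800/3682 ≈ 0.489.
Interpolate at f ≈ 0.489 with slerp weights a = sin((1−f)δ)/sin δ ≈ 0.593, b = sin(fδ)/sin δ ≈ 0.570.
p = a·p₁ + b·p₂ ≈ (0.825, 0.340, 0.451); φ = arcsin(p_z) ≈ 26.81°, λ = atan2(p_y, p_x) ≈ 22.42°.

≈ lat 27°, lon 22°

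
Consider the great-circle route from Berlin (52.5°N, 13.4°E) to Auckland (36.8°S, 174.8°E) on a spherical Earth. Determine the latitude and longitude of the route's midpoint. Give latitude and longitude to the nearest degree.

The haversine formula gives a central angle δ ≈ 2.785 rad (159.6°) between the endpoints.
Interpolate at f = 1/2 with slerp weights a = sin((1−f)δ)/sin δ ≈ 2.822, b = sin(fδ)/sin δ ≈ 2.822.
p = a·p₁ + b·p₂ ≈ (-0.579, 0.603, 0.548); φ = arcsin(p_z) ≈ 33.26°, λ = atan2(p_y, p_x) ≈ 133.85°.

≈ 33°N, 134°E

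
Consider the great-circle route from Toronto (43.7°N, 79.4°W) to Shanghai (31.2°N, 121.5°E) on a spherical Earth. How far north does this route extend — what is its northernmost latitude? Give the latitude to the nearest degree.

≈ 77°N

The great circle lies in the plane with unit normal n̂ = (p₁ × p₂)/|p₁ × p₂|.
Here n̂_z ≈ -0.226; the vertex latitude is φ_max = arccos|n̂_z| ≈ 76.9°.
Check via Clairaut: cos φ_max = |cos φ₁| · sin C = cos(43.7°)·sin(18.2°) ≈ 0.226, again giving ≈ 76.9°.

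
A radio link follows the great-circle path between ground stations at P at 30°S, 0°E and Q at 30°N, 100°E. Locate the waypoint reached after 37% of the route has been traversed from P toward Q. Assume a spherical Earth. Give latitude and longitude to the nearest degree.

Write both endpoints as unit vectors p₁, p₂ with components (cos φ cos λ, cos φ sin λ, sin φ).
The central angle between the endpoints is δ = arccos(p₁·p₂) ≈ 1.961 rad (112.3°).
Interpolate at f = 0.37 with slerp weights a = sin((1−f)δ)/sin δ ≈ 1.021, b = sin(fδ)/sin δ ≈ 0.717.
p = a·p₁ + b·p₂ ≈ (0.776, 0.612, -0.152); φ = arcsin(p_z) ≈ -8.73°, λ = atan2(p_y, p_x) ≈ 38.24°.

≈ 9°S, 38°E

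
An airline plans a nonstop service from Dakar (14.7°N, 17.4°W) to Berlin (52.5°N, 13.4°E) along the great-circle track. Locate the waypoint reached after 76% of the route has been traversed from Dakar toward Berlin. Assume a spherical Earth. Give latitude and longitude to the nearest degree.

Write both endpoints as unit vectors p₁, p₂ with components (cos φ cos λ, cos φ sin λ, sin φ).
The central angle between the endpoints is δ = arccos(p₁·p₂) ≈ 0.785 rad (45.0°).
Interpolate at f = 0.76 with slerp weights a = sin((1−f)δ)/sin δ ≈ 0.265, b = sin(fδ)/sin δ ≈ 0.795.
p = a·p₁ + b·p₂ ≈ (0.715, 0.035, 0.698); φ = arcsin(p_z) ≈ 44.26°, λ = atan2(p_y, p_x) ≈ 2.84°.

≈ 44°N, 3°E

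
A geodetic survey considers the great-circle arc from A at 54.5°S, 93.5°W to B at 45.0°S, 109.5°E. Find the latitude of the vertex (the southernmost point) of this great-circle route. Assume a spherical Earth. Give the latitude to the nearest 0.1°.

The great circle lies in the plane with unit normal n̂ = (p₁ × p₂)/|p₁ × p₂|.
Here n̂_z ≈ -0.164; the vertex latitude is φ_max = arccos|n̂_z| ≈ 80.6°.

≈ 80.6°S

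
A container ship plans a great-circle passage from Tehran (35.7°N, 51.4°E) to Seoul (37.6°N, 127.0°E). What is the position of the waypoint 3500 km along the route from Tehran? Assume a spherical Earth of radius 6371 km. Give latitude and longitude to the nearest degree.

The haversine formula gives a central angle δ ≈ 1.029 rad (58.9°) between the endpoints. The total great-circle distance is δ·R ≈ 1.029 × 6371 ≈ 6553 km, so the target fraction is f = 3500/6553 ≈ 0.534.
Interpolate at f ≈ 0.534 with slerp weights a = sin((1−f)δ)/sin δ ≈ 0.538, b = sin(fδ)/sin δ ≈ 0.610.
p = a·p₁ + b·p₂ ≈ (-0.018, 0.727, 0.686); φ = arcsin(p_z) ≈ 43.32°, λ = atan2(p_y, p_x) ≈ 91.41°.

≈ 43°N, 91°E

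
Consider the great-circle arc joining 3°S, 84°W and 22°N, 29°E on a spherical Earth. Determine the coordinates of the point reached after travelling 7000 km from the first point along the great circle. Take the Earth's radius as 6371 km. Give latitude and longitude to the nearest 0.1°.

Convert each endpoint to a unit vector on the sphere (x = cos φ cos λ, y = cos φ sin λ, z = sin φ).
The central angle between the endpoints is δ = arccos(p₁·p₂) ≈ 1.962 rad (112.4°). The total great-circle distance is δ·R ≈ 1.962 × 6371 ≈ 12501 km, so the target fraction is f = 7000/12501 ≈ 0.560.
Interpolate at f ≈ 0.560 with slerp weights a = sin((1−f)δ)/sin δ ≈ 0.822, b = sin(fδ)/sin δ ≈ 0.963.
p = a·p₁ + b·p₂ ≈ (0.867, -0.383, 0.318); φ = arcsin(p_z) ≈ 18.54°, λ = atan2(p_y, p_x) ≈ -23.86°.

≈ 18.5°N, 23.9°W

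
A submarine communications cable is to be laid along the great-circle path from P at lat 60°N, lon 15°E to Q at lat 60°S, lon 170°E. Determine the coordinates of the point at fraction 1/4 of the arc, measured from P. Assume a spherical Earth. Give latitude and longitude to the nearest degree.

≈ lat 36°N, lon 69°E

Convert each endpoint to a unit vector on the sphere (x = cos φ cos λ, y = cos φ sin λ, z = sin φ).
The central angle between the endpoints is δ = arccos(p₁·p₂) ≈ 2.925 rad (167.6°).
Interpolate at f = 1/4 with slerp weights a = sin((1−f)δ)/sin δ ≈ 3.775, b = sin(fδ)/sin δ ≈ 3.103.
p = a·p₁ + b·p₂ ≈ (0.295, 0.758, 0.582); φ = arcsin(p_z) ≈ 35.57°, λ = atan2(p_y, p_x) ≈ 68.73°.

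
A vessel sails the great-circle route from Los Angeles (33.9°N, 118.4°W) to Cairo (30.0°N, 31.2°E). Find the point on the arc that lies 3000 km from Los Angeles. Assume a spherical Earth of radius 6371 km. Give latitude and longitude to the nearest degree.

Write both endpoints as unit vectors p₁, p₂ with components (cos φ cos λ, cos φ sin λ, sin φ).
The central angle between the endpoints is δ = arccos(p₁·p₂) ≈ 1.919 rad (109.9°). The total great-circle distance is δ·R ≈ 1.919 × 6371 ≈ 12225 km, so the target fraction is f = 3000/12225 ≈ 0.245.
Interpolate at f ≈ 0.245 with slerp weights a = sin((1−f)δ)/sin δ ≈ 1.056, b = sin(fδ)/sin δ ≈ 0.483.
p = a·p₁ + b·p₂ ≈ (-0.059, -0.554, 0.830); φ = arcsin(p_z) ≈ 56.12°, λ = atan2(p_y, p_x) ≈ -96.11°.

≈ (56°N, 96°W)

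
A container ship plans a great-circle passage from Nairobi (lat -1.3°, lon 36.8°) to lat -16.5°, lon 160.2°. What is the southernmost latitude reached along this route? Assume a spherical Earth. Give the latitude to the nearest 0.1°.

≈ -20.3°

The great circle lies in the plane with unit normal n̂ = (p₁ × p₂)/|p₁ × p₂|.
Here n̂_z ≈ +0.938; the vertex latitude is φ_max = arccos|n̂_z| ≈ 20.3°.
Check via Clairaut: cos φ_max = |cos φ₁| · sin C = cos(1.3°)·sin(110.3°) ≈ 0.938, again giving ≈ 20.3°.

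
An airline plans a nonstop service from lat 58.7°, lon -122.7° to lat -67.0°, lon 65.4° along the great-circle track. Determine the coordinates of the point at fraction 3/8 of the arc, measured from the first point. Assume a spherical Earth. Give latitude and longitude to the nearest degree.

Convert each endpoint to a unit vector on the sphere (x = cos φ cos λ, y = cos φ sin λ, z = sin φ).
The central angle between the endpoints is δ = arccos(p₁·p₂) ≈ 2.983 rad (170.9°).
Interpolate at f = 3/8 with slerp weights a = sin((1−f)δ)/sin δ ≈ 6.073, b = sin(fδ)/sin δ ≈ 5.707.
p = a·p₁ + b·p₂ ≈ (-0.776, -0.627, -0.065); φ = arcsin(p_z) ≈ -3.71°, λ = atan2(p_y, p_x) ≈ -141.05°.

≈ lat -4°, lon -141°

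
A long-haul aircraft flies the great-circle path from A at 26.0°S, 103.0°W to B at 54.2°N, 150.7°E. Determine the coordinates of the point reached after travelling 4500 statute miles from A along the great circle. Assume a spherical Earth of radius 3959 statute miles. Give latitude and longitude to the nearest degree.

Write both endpoints as unit vectors p₁, p₂ with components (cos φ cos λ, cos φ sin λ, sin φ).
The central angle between the endpoints is δ = arccos(p₁·p₂) ≈ 2.098 rad (120.2°). The total great-circle distance is δ·R ≈ 2.098 × 3959 ≈ 8306 mi, so the target fraction is f = 4500/8306 ≈ 0.542.
Interpolate at f ≈ 0.542 with slerp weights a = sin((1−f)δ)/sin δ ≈ 0.949, b = sin(fδ)/sin δ ≈ 1.050.
p = a·p₁ + b·p₂ ≈ (-0.727, -0.530, 0.436); φ = arcsin(p_z) ≈ 25.82°, λ = atan2(p_y, p_x) ≈ -143.90°.

≈ 26°N, 144°W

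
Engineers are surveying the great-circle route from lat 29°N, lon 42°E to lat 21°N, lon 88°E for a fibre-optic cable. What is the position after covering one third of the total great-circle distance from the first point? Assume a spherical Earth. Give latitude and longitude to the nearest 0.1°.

≈ lat 28.0°N, lon 58.0°E

Convert each endpoint to a unit vector on the sphere (x = cos φ cos λ, y = cos φ sin λ, z = sin φ).
The central angle between the endpoints is δ = arccos(p₁·p₂) ≈ 0.736 rad (42.2°).
Interpolate at f = 1/3 with slerp weights a = sin((1−f)δ)/sin δ ≈ 0.702, b = sin(fδ)/sin δ ≈ 0.362.
p = a·p₁ + b·p₂ ≈ (0.468, 0.748, 0.470); φ = arcsin(p_z) ≈ 28.03°, λ = atan2(p_y, p_x) ≈ 57.98°.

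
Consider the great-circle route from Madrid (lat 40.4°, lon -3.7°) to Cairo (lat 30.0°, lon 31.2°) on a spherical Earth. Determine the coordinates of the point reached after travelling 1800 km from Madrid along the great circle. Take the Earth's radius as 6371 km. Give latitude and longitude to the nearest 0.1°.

Write both endpoints as unit vectors p₁, p₂ with components (cos φ cos λ, cos φ sin λ, sin φ).
The central angle between the endpoints is δ = arccos(p₁·p₂) ≈ 0.526 rad (30.1°). The total great-circle distance is δ·R ≈ 0.526 × 6371 ≈ 3349 km, so the target fraction is f = 1800/3349 ≈ 0.537.
Interpolate at f ≈ 0.537 with slerp weights a = sin((1−f)δ)/sin δ ≈ 0.480, b = sin(fδ)/sin δ ≈ 0.556.
p = a·p₁ + b·p₂ ≈ (0.776, 0.226, 0.589); φ = arcsin(p_z) ≈ 36.07°, λ = atan2(p_y, p_x) ≈ 16.21°.

≈ lat 36.1°, lon 16.2°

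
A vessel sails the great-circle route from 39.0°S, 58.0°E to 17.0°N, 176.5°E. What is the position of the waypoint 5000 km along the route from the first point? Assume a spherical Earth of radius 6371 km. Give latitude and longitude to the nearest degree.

Write both endpoints as unit vectors p₁, p₂ with components (cos φ cos λ, cos φ sin λ, sin φ).
The central angle between the endpoints is δ = arccos(p₁·p₂) ≈ 2.140 rad (122.6°). The total great-circle distance is δ·R ≈ 2.140 × 6371 ≈ 13631 km, so the target fraction is f = 5000/13631 ≈ 0.367.
Interpolate at f ≈ 0.367 with slerp weights a = sin((1−f)δ)/sin δ ≈ 1.159, b = sin(fδ)/sin δ ≈ 0.839.
p = a·p₁ + b·p₂ ≈ (-0.323, 0.813, -0.484); φ = arcsin(p_z) ≈ -28.97°, λ = atan2(p_y, p_x) ≈ 111.68°.

≈ 29°S, 112°E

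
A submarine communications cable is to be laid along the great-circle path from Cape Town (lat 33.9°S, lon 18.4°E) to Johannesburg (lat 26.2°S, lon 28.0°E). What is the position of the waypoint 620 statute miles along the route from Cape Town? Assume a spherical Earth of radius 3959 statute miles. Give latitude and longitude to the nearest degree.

Convert each endpoint to a unit vector on the sphere (x = cos φ cos λ, y = cos φ sin λ, z = sin φ).
The central angle between the endpoints is δ = arccos(p₁·p₂) ≈ 0.198 rad (11.3°). The total great-circle distance is δ·R ≈ 0.198 × 3959 ≈ 782 mi, so the target fraction is f = 620/782 ≈ 0.793.
Interpolate at f ≈ 0.793 with slerp weights a = sin((1−f)δ)/sin δ ≈ 0.208, b = sin(fδ)/sin δ ≈ 0.795.
p = a·p₁ + b·p₂ ≈ (0.794, 0.389, -0.467); φ = arcsin(p_z) ≈ -27.85°, λ = atan2(p_y, p_x) ≈ 26.13°.

≈ lat 28°S, lon 26°E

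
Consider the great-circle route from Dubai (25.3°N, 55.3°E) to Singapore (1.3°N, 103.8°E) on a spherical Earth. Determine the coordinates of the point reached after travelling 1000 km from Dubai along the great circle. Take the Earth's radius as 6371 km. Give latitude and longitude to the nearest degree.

≈ 22°N, 64°E

Write both endpoints as unit vectors p₁, p₂ with components (cos φ cos λ, cos φ sin λ, sin φ).
The central angle between the endpoints is δ = arccos(p₁·p₂) ≈ 0.916 rad (52.5°). The total great-circle distance is δ·R ≈ 0.916 × 6371 ≈ 5839 km, so the target fraction is f = 1000/5839 ≈ 0.171.
Interpolate at f ≈ 0.171 with slerp weights a = sin((1−f)δ)/sin δ ≈ 0.868, b = sin(fδ)/sin δ ≈ 0.197.
p = a·p₁ + b·p₂ ≈ (0.400, 0.836, 0.375); φ = arcsin(p_z) ≈ 22.04°, λ = atan2(p_y, p_x) ≈ 64.46°.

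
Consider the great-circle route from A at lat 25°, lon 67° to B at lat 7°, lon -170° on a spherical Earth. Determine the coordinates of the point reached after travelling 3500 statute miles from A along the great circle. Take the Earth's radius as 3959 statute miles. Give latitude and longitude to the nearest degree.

Convert each endpoint to a unit vector on the sphere (x = cos φ cos λ, y = cos φ sin λ, z = sin φ).
The central angle between the endpoints is δ = arccos(p₁·p₂) ≈ 2.025 rad (116.0°). The total great-circle distance is δ·R ≈ 2.025 × 3959 ≈ 8016 mi, so the target fraction is f = 3500/8016 ≈ 0.437.
Interpolate at f ≈ 0.437 with slerp weights a = sin((1−f)δ)/sin δ ≈ 1.011, b = sin(fδ)/sin δ ≈ 0.860.
p = a·p₁ + b·p₂ ≈ (-0.483, 0.695, 0.532); φ = arcsin(p_z) ≈ 32.16°, λ = atan2(p_y, p_x) ≈ 124.78°.

≈ lat 32°, lon 125°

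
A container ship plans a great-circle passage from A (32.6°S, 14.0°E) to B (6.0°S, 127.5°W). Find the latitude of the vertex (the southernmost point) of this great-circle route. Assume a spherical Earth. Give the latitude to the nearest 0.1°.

The great circle lies in the plane with unit normal n̂ = (p₁ × p₂)/|p₁ × p₂|.
Here n̂_z ≈ -0.652; the vertex latitude is φ_max = arccos|n̂_z| ≈ 49.3°.
Check via Clairaut: cos φ_max = |cos φ₁| · sin C = cos(32.6°)·sin(129.3°) ≈ 0.652, again giving ≈ 49.3°.

≈ 49.3°S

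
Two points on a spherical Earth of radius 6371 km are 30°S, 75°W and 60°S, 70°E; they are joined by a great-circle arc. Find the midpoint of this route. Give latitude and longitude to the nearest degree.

≈ 68°S, 43°W

The haversine formula gives a central angle δ ≈ 1.492 rad (85.5°) between the endpoints.
Interpolate at f = 1/2 with slerp weights a = sin((1−f)δ)/sin δ ≈ 0.681, b = sin(fδ)/sin δ ≈ 0.681.
p = a·p₁ + b·p₂ ≈ (0.269, -0.250, -0.930); φ = arcsin(p_z) ≈ -68.46°, λ = atan2(p_y, p_x) ≈ -42.86°.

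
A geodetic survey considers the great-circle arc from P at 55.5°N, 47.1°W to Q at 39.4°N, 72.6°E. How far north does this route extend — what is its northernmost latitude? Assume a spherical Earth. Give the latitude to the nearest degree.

≈ 66°N

The great circle lies in the plane with unit normal n̂ = (p₁ × p₂)/|p₁ × p₂|.
Here n̂_z ≈ +0.399; the vertex latitude is φ_max = arccos|n̂_z| ≈ 66.5°.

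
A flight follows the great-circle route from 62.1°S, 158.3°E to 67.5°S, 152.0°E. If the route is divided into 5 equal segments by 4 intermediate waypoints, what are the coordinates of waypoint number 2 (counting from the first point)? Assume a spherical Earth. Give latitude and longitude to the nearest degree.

Convert each endpoint to a unit vector on the sphere (x = cos φ cos λ, y = cos φ sin λ, z = sin φ).
The central angle between the endpoints is δ = arccos(p₁·p₂) ≈ 0.105 rad (6.0°).
Interpolate at f = 2/5 with slerp weights a = sin((1−f)δ)/sin δ ≈ 0.601, b = sin(fδ)/sin δ ≈ 0.401.
p = a·p₁ + b·p₂ ≈ (-0.397, 0.176, -0.901); φ = arcsin(p_z) ≈ -64.29°, λ = atan2(p_y, p_x) ≈ 156.08°.

≈ 64°S, 156°E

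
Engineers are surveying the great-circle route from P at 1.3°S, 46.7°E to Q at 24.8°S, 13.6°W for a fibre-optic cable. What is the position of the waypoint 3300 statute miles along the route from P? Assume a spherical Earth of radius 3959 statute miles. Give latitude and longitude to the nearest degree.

≈ 21°S, 2°E

Write both endpoints as unit vectors p₁, p₂ with components (cos φ cos λ, cos φ sin λ, sin φ).
The central angle between the endpoints is δ = arccos(p₁·p₂) ≈ 1.094 rad (62.7°). The total great-circle distance is δ·R ≈ 1.094 × 3959 ≈ 4330 mi, so the target fraction is f = 3300/4330 ≈ 0.762.
Interpolate at f ≈ 0.762 with slerp weights a = sin((1−f)δ)/sin δ ≈ 0.290, b = sin(fδ)/sin δ ≈ 0.833.
p = a·p₁ + b·p₂ ≈ (0.934, 0.033, -0.356); φ = arcsin(p_z) ≈ -20.86°, λ = atan2(p_y, p_x) ≈ 2.01°.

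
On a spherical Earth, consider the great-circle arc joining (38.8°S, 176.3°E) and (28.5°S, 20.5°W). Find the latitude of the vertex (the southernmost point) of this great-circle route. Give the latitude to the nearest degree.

≈ 78°S

The great circle lies in the plane with unit normal n̂ = (p₁ × p₂)/|p₁ × p₂|.
Here n̂_z ≈ +0.212; the vertex latitude is φ_max = arccos|n̂_z| ≈ 77.8°.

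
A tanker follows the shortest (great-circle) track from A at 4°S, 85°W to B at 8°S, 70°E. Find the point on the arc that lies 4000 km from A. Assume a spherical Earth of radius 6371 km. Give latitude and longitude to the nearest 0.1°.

The haversine formula gives a central angle δ ≈ 2.659 rad (152.3°) between the endpoints. The total great-circle distance is δ·R ≈ 2.659 × 6371 ≈ 16938 km, so the target fraction is f = 4000/16938 ≈ 0.236.
Interpolate at f ≈ 0.236 with slerp weights a = sin((1−f)δ)/sin δ ≈ 1.929, b = sin(fδ)/sin δ ≈ 1.265.
p = a·p₁ + b·p₂ ≈ (0.596, -0.740, -0.311); φ = arcsin(p_z) ≈ -18.09°, λ = atan2(p_y, p_x) ≈ -51.16°.

≈ 18.1°S, 51.2°W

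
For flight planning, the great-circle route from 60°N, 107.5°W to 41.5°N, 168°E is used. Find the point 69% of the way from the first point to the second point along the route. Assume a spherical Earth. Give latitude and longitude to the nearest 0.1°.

≈ 53.1°N, 175.0°W

Write both endpoints as unit vectors p₁, p₂ with components (cos φ cos λ, cos φ sin λ, sin φ).
The central angle between the endpoints is δ = arccos(p₁·p₂) ≈ 0.915 rad (52.4°).
Interpolate at f = 0.69 with slerp weights a = sin((1−f)δ)/sin δ ≈ 0.353, b = sin(fδ)/sin δ ≈ 0.745.
p = a·p₁ + b·p₂ ≈ (-0.599, -0.052, 0.799); φ = arcsin(p_z) ≈ 53.06°, λ = atan2(p_y, p_x) ≈ -175.00°.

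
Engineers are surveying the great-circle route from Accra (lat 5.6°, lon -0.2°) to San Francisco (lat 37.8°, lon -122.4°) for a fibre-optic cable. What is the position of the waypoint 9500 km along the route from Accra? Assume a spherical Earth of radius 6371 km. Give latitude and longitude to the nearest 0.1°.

Write both endpoints as unit vectors p₁, p₂ with components (cos φ cos λ, cos φ sin λ, sin φ).
The central angle between the endpoints is δ = arccos(p₁·p₂) ≈ 1.938 rad (111.1°). The total great-circle distance is δ·R ≈ 1.938 × 6371 ≈ 12349 km, so the target fraction is f = 9500/12349 ≈ 0.769.
Interpolate at f ≈ 0.769 with slerp weights a = sin((1−f)δ)/sin δ ≈ 0.463, b = sin(fδ)/sin δ ≈ 1.068.
p = a·p₁ + b·p₂ ≈ (0.009, -0.714, 0.700); φ = arcsin(p_z) ≈ 44.42°, λ = atan2(p_y, p_x) ≈ -89.29°.

≈ lat 44.4°, lon -89.3°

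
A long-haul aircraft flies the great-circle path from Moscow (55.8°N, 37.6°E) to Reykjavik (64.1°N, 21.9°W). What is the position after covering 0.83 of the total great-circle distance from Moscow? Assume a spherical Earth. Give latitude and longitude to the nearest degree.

Write both endpoints as unit vectors p₁, p₂ with components (cos φ cos λ, cos φ sin λ, sin φ).
The central angle between the endpoints is δ = arccos(p₁·p₂) ≈ 0.518 rad (29.7°).
Interpolate at f = 0.83 with slerp weights a = sin((1−f)δ)/sin δ ≈ 0.178, b = sin(fδ)/sin δ ≈ 0.842.
p = a·p₁ + b·p₂ ≈ (0.420, -0.076, 0.904); φ = arcsin(p_z) ≈ 64.71°, λ = atan2(p_y, p_x) ≈ -10.28°.

≈ 65°N, 10°W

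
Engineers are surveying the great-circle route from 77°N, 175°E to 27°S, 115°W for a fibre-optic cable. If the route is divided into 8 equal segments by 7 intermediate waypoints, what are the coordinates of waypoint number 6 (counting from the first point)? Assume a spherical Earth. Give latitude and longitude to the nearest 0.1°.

≈ 0.4°N, 121.1°W

The haversine formula gives a central angle δ ≈ 1.954 rad (112.0°) between the endpoints.
Interpolate at f = 6/8 with slerp weights a = sin((1−f)δ)/sin δ ≈ 0.506, b = sin(fδ)/sin δ ≈ 1.072.
p = a·p₁ + b·p₂ ≈ (-0.517, -0.856, 0.006); φ = arcsin(p_z) ≈ 0.36°, λ = atan2(p_y, p_x) ≈ -121.14°.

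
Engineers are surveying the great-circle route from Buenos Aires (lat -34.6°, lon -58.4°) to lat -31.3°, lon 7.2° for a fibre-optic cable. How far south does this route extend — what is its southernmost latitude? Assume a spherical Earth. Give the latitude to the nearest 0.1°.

≈ -37.8°

The great circle lies in the plane with unit normal n̂ = (p₁ × p₂)/|p₁ × p₂|.
Here n̂_z ≈ +0.790; the vertex latitude is φ_max = arccos|n̂_z| ≈ 37.8°.
Check via Clairaut: cos φ_max = |cos φ₁| · sin C = cos(34.6°)·sin(106.3°) ≈ 0.790, again giving ≈ 37.8°.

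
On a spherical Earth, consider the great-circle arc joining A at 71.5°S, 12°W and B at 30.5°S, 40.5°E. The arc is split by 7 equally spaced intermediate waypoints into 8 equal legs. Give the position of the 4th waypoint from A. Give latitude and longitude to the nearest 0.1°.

≈ 53.3°S, 27.1°E

From cos δ = sin φ₁ sin φ₂ + cos φ₁ cos φ₂ cos Δλ, the central angle is δ ≈ 0.866 rad (49.6°).
Interpolate at f = 4/8 with slerp weights a = sin((1−f)δ)/sin δ ≈ 0.551, b = sin(fδ)/sin δ ≈ 0.551.
p = a·p₁ + b·p₂ ≈ (0.532, 0.272, -0.802); φ = arcsin(p_z) ≈ -53.32°, λ = atan2(p_y, p_x) ≈ 27.08°.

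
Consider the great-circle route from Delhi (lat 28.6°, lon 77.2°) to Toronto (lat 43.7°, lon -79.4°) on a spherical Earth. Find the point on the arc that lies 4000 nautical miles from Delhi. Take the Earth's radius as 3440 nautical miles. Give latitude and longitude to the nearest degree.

Convert each endpoint to a unit vector on the sphere (x = cos φ cos λ, y = cos φ sin λ, z = sin φ).
The central angle between the endpoints is δ = arccos(p₁·p₂) ≈ 1.825 rad (104.6°). The total great-circle distance is δ·R ≈ 1.825 × 3440 ≈ 6279 nmi, so the target fraction is f = 4000/6279 ≈ 0.637.
Interpolate at f ≈ 0.637 with slerp weights a = sin((1−f)δ)/sin δ ≈ 0.636, b = sin(fδ)/sin δ ≈ 0.948.
p = a·p₁ + b·p₂ ≈ (0.250, -0.130, 0.960); φ = arcsin(p_z) ≈ 73.65°, λ = atan2(p_y, p_x) ≈ -27.46°.

≈ lat 74°, lon -27°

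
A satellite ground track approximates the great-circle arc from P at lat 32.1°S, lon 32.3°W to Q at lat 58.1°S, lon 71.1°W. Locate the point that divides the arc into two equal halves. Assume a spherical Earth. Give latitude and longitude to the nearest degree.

Convert each endpoint to a unit vector on the sphere (x = cos φ cos λ, y = cos φ sin λ, z = sin φ).
The central angle between the endpoints is δ = arccos(p₁·p₂) ≈ 0.643 rad (36.9°).
Interpolate at f = 1/2 with slerp weights a = sin((1−f)δ)/sin δ ≈ 0.527, b = sin(fδ)/sin δ ≈ 0.527.
p = a·p₁ + b·p₂ ≈ (0.468, -0.502, -0.728); φ = arcsin(p_z) ≈ -46.68°, λ = atan2(p_y, p_x) ≈ -47.04°.

≈ lat 47°S, lon 47°W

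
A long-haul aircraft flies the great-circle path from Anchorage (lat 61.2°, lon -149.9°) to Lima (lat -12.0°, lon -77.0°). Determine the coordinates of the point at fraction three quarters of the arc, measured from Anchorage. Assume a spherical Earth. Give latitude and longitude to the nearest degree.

Write both endpoints as unit vectors p₁, p₂ with components (cos φ cos λ, cos φ sin λ, sin φ).
The central angle between the endpoints is δ = arccos(p₁·p₂) ≈ 1.614 rad (92.5°).
Interpolate at f = 3/4 with slerp weights a = sin((1−f)δ)/sin δ ≈ 0.393, b = sin(fδ)/sin δ ≈ 0.937.
p = a·p₁ + b·p₂ ≈ (0.042, -0.988, 0.150); φ = arcsin(p_z) ≈ 8.61°, λ = atan2(p_y, p_x) ≈ -87.55°.

≈ lat 9°, lon -88°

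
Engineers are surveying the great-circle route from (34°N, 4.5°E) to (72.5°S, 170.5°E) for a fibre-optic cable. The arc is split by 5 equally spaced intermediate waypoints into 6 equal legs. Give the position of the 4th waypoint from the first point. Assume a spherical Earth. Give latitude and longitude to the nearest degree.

Write both endpoints as unit vectors p₁, p₂ with components (cos φ cos λ, cos φ sin λ, sin φ).
The central angle between the endpoints is δ = arccos(p₁·p₂) ≈ 2.458 rad (140.8°).
Interpolate at f = 4/6 with slerp weights a = sin((1−f)δ)/sin δ ≈ 1.157, b = sin(fδ)/sin δ ≈ 1.579.
p = a·p₁ + b·p₂ ≈ (0.488, 0.154, -0.859); φ = arcsin(p_z) ≈ -59.26°, λ = atan2(p_y, p_x) ≈ 17.49°.

≈ (59°S, 17°E)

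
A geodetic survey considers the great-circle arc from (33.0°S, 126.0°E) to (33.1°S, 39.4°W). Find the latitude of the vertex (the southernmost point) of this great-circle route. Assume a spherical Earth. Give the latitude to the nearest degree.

≈ 79°S

The great circle lies in the plane with unit normal n̂ = (p₁ × p₂)/|p₁ × p₂|.
Here n̂_z ≈ -0.192; the vertex latitude is φ_max = arccos|n̂_z| ≈ 78.9°.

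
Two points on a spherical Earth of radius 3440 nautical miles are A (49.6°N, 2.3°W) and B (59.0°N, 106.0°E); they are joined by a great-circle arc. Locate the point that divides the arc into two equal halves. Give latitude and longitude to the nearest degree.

The haversine formula gives a central angle δ ≈ 0.991 rad (56.8°) between the endpoints.
Interpolate at f = 1/2 with slerp weights a = sin((1−f)δ)/sin δ ≈ 0.568, b = sin(fδ)/sin δ ≈ 0.568.
p = a·p₁ + b·p₂ ≈ (0.287, 0.267, 0.920); φ = arcsin(p_z) ≈ 66.92°, λ = atan2(p_y, p_x) ≈ 42.85°.

≈ (67°N, 43°E)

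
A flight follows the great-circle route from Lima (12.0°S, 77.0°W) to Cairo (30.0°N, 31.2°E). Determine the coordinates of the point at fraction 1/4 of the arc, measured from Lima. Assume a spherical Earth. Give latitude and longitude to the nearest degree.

≈ 2°N, 53°W

Convert each endpoint to a unit vector on the sphere (x = cos φ cos λ, y = cos φ sin λ, z = sin φ).
The central angle between the endpoints is δ = arccos(p₁·p₂) ≈ 1.948 rad (111.6°).
Interpolate at f = 1/4 with slerp weights a = sin((1−f)δ)/sin δ ≈ 1.069, b = sin(fδ)/sin δ ≈ 0.503.
p = a·p₁ + b·p₂ ≈ (0.608, -0.793, 0.029); φ = arcsin(p_z) ≈ 1.69°, λ = atan2(p_y, p_x) ≈ -52.52°.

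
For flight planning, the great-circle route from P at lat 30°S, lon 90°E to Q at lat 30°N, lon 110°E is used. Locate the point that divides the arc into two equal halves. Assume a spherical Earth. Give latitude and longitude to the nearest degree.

Convert each endpoint to a unit vector on the sphere (x = cos φ cos λ, y = cos φ sin λ, z = sin φ).
The central angle between the endpoints is δ = arccos(p₁·p₂) ≈ 1.099 rad (62.9°).
Interpolate at f = 1/2 with slerp weights a = sin((1−f)δ)/sin δ ≈ 0.586, b = sin(fδ)/sin δ ≈ 0.586.
p = a·p₁ + b·p₂ ≈ (-0.174, 0.985, 0.000); φ = arcsin(p_z) ≈ 0.00°, λ = atan2(p_y, p_x) ≈ 100.00°.

≈ lat 0°N, lon 100°E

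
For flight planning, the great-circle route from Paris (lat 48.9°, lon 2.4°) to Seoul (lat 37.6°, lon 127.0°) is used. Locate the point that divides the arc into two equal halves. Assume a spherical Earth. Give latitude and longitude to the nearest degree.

≈ lat 63°, lon 75°

Write both endpoints as unit vectors p₁, p₂ with components (cos φ cos λ, cos φ sin λ, sin φ).
The central angle between the endpoints is δ = arccos(p₁·p₂) ≈ 1.406 rad (80.6°).
Interpolate at f = 1/2 with slerp weights a = sin((1−f)δ)/sin δ ≈ 0.655, b = sin(fδ)/sin δ ≈ 0.655.
p = a·p₁ + b·p₂ ≈ (0.118, 0.433, 0.894); φ = arcsin(p_z) ≈ 63.35°, λ = atan2(p_y, p_x) ≈ 74.75°.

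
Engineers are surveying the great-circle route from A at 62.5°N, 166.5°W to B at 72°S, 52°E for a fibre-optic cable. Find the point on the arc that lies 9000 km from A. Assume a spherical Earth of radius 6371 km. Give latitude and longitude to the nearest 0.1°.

Write both endpoints as unit vectors p₁, p₂ with components (cos φ cos λ, cos φ sin λ, sin φ).
The central angle between the endpoints is δ = arccos(p₁·p₂) ≈ 2.841 rad (162.8°). The total great-circle distance is δ·R ≈ 2.841 × 6371 ≈ 18102 km, so the target fraction is f = 9000/18102 ≈ 0.497.
Interpolate at f ≈ 0.497 with slerp weights a = sin((1−f)δ)/sin δ ≈ 3.347, b = sin(fδ)/sin δ ≈ 3.339.
p = a·p₁ + b·p₂ ≈ (-0.868, 0.452, -0.207); φ = arcsin(p_z) ≈ -11.93°, λ = atan2(p_y, p_x) ≈ 152.47°.

≈ 11.9°S, 152.5°E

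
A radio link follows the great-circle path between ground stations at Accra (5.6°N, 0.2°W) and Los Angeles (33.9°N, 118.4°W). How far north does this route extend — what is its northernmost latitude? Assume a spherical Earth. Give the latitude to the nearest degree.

The great circle lies in the plane with unit normal n̂ = (p₁ × p₂)/|p₁ × p₂|.
Here n̂_z ≈ -0.773; the vertex latitude is φ_max = arccos|n̂_z| ≈ 39.4°.

≈ 39°N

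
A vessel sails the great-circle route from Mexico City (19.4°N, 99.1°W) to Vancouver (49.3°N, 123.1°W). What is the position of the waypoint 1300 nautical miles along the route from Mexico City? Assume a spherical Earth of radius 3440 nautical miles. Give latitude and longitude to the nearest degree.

≈ 38°N, 111°W

The haversine formula gives a central angle δ ≈ 0.620 rad (35.5°) between the endpoints. The total great-circle distance is δ·R ≈ 0.620 × 3440 ≈ 2134 nmi, so the target fraction is f = 1300/2134 ≈ 0.609.
Interpolate at f ≈ 0.609 with slerp weights a = sin((1−f)δ)/sin δ ≈ 0.413, b = sin(fδ)/sin δ ≈ 0.635.
p = a·p₁ + b·p₂ ≈ (-0.288, -0.731, 0.618); φ = arcsin(p_z) ≈ 38.20°, λ = atan2(p_y, p_x) ≈ -111.47°.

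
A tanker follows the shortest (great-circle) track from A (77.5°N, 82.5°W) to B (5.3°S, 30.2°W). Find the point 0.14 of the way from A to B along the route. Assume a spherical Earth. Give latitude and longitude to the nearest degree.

Write both endpoints as unit vectors p₁, p₂ with components (cos φ cos λ, cos φ sin λ, sin φ).
The central angle between the endpoints is δ = arccos(p₁·p₂) ≈ 1.529 rad (87.6°).
Interpolate at f = 0.14 with slerp weights a = sin((1−f)δ)/sin δ ≈ 0.968, b = sin(fδ)/sin δ ≈ 0.213.
p = a·p₁ + b·p₂ ≈ (0.210, -0.314, 0.926); φ = arcsin(p_z) ≈ 67.78°, λ = atan2(p_y, p_x) ≈ -56.21°.

≈ (68°N, 56°W)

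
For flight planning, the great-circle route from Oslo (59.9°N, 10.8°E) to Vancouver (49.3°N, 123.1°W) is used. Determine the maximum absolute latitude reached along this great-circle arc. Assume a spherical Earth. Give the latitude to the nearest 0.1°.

The great circle lies in the plane with unit normal n̂ = (p₁ × p₂)/|p₁ × p₂|.
Here n̂_z ≈ -0.261; the vertex latitude is φ_max = arccos|n̂_z| ≈ 74.9°.

≈ 74.9°N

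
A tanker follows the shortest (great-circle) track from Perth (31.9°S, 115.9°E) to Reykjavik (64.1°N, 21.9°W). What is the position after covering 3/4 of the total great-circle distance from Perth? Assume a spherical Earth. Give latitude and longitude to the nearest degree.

Convert each endpoint to a unit vector on the sphere (x = cos φ cos λ, y = cos φ sin λ, z = sin φ).
The central angle between the endpoints is δ = arccos(p₁·p₂) ≈ 2.419 rad (138.6°).
Interpolate at f = 3/4 with slerp weights a = sin((1−f)δ)/sin δ ≈ 0.860, b = sin(fδ)/sin δ ≈ 1.467.
p = a·p₁ + b·p₂ ≈ (0.276, 0.417, 0.866); φ = arcsin(p_z) ≈ 59.97°, λ = atan2(p_y, p_x) ≈ 56.53°.

≈ 60°N, 57°E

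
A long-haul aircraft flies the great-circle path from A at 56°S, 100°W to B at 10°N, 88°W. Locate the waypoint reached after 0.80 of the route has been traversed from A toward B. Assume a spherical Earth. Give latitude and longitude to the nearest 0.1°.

≈ 3.2°S, 89.7°W

Convert each endpoint to a unit vector on the sphere (x = cos φ cos λ, y = cos φ sin λ, z = sin φ).
The central angle between the endpoints is δ = arccos(p₁·p₂) ≈ 1.165 rad (66.8°).
Interpolate at f = 0.80 with slerp weights a = sin((1−f)δ)/sin δ ≈ 0.251, b = sin(fδ)/sin δ ≈ 0.874.
p = a·p₁ + b·p₂ ≈ (0.006, -0.998, -0.057); φ = arcsin(p_z) ≈ -3.25°, λ = atan2(p_y, p_x) ≈ -89.68°.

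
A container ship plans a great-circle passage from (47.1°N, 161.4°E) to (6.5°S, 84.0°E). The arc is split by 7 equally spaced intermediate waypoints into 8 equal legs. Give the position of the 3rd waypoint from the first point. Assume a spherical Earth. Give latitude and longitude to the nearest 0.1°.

≈ (32.2°N, 123.5°E)

Convert each endpoint to a unit vector on the sphere (x = cos φ cos λ, y = cos φ sin λ, z = sin φ).
The central angle between the endpoints is δ = arccos(p₁·p₂) ≈ 1.506 rad (86.3°).
Interpolate at f = 3/8 with slerp weights a = sin((1−f)δ)/sin δ ≈ 0.810, b = sin(fδ)/sin δ ≈ 0.536.
p = a·p₁ + b·p₂ ≈ (-0.467, 0.706, 0.533); φ = arcsin(p_z) ≈ 32.19°, λ = atan2(p_y, p_x) ≈ 123.48°.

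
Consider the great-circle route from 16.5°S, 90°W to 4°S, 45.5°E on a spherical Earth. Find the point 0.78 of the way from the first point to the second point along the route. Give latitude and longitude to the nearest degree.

Write both endpoints as unit vectors p₁, p₂ with components (cos φ cos λ, cos φ sin λ, sin φ).
The central angle between the endpoints is δ = arccos(p₁·p₂) ≈ 2.295 rad (131.5°).
Interpolate at f = 0.78 with slerp weights a = sin((1−f)δ)/sin δ ≈ 0.646, b = sin(fδ)/sin δ ≈ 1.303.
p = a·p₁ + b·p₂ ≈ (0.911, 0.308, -0.274); φ = arcsin(p_z) ≈ -15.92°, λ = atan2(p_y, p_x) ≈ 18.68°.

≈ 16°S, 19°E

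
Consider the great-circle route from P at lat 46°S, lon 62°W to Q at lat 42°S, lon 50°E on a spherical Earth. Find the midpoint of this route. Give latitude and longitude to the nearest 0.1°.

≈ lat 59.9°S, lon 3.1°W

Write both endpoints as unit vectors p₁, p₂ with components (cos φ cos λ, cos φ sin λ, sin φ).
The central angle between the endpoints is δ = arccos(p₁·p₂) ≈ 1.279 rad (73.3°).
Interpolate at f = 1/2 with slerp weights a = sin((1−f)δ)/sin δ ≈ 0.623, b = sin(fδ)/sin δ ≈ 0.623.
p = a·p₁ + b·p₂ ≈ (0.501, -0.027, -0.865); φ = arcsin(p_z) ≈ -59.90°, λ = atan2(p_y, p_x) ≈ -3.14°.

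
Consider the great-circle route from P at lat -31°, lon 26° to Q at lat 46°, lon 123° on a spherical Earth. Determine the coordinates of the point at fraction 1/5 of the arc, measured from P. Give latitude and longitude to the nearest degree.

≈ lat -15°, lon 44°

The haversine formula gives a central angle δ ≈ 2.030 rad (116.3°) between the endpoints.
Interpolate at f = 1/5 with slerp weights a = sin((1−f)δ)/sin δ ≈ 1.114, b = sin(fδ)/sin δ ≈ 0.440.
p = a·p₁ + b·p₂ ≈ (0.692, 0.675, -0.257); φ = arcsin(p_z) ≈ -14.88°, λ = atan2(p_y, p_x) ≈ 44.32°.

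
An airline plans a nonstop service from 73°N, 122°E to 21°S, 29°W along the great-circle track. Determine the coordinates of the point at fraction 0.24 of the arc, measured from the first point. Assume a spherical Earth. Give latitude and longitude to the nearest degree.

Write both endpoints as unit vectors p₁, p₂ with components (cos φ cos λ, cos φ sin λ, sin φ).
The central angle between the endpoints is δ = arccos(p₁·p₂) ≈ 2.191 rad (125.6°).
Interpolate at f = 0.24 with slerp weights a = sin((1−f)δ)/sin δ ≈ 1.224, b = sin(fδ)/sin δ ≈ 0.617.
p = a·p₁ + b·p₂ ≈ (0.314, 0.024, 0.949); φ = arcsin(p_z) ≈ 71.63°, λ = atan2(p_y, p_x) ≈ 4.39°.

≈ 72°N, 4°E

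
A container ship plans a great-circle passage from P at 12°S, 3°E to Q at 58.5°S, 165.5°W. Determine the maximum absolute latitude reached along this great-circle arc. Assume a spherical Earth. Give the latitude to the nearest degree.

The great circle lies in the plane with unit normal n̂ = (p₁ × p₂)/|p₁ × p₂|.
Here n̂_z ≈ -0.108; the vertex latitude is φ_max = arccos|n̂_z| ≈ 83.8°.
Check via Clairaut: cos φ_max = |cos φ₁| · sin C = cos(12.0°)·sin(173.7°) ≈ 0.108, again giving ≈ 83.8°.

≈ 84°S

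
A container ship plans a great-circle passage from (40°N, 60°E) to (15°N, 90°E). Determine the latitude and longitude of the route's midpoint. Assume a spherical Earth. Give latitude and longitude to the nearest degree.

≈ (28°N, 77°E)

Convert each endpoint to a unit vector on the sphere (x = cos φ cos λ, y = cos φ sin λ, z = sin φ).
The central angle between the endpoints is δ = arccos(p₁·p₂) ≈ 0.631 rad (36.2°).
Interpolate at f = 1/2 with slerp weights a = sin((1−f)δ)/sin δ ≈ 0.526, b = sin(fδ)/sin δ ≈ 0.526.
p = a·p₁ + b·p₂ ≈ (0.201, 0.857, 0.474); φ = arcsin(p_z) ≈ 28.31°, λ = atan2(p_y, p_x) ≈ 76.77°.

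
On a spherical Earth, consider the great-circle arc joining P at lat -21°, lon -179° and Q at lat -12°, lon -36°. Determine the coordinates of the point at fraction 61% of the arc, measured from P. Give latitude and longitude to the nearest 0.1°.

≈ lat -39.8°, lon -84.8°

The haversine formula gives a central angle δ ≈ 2.285 rad (130.9°) between the endpoints.
Interpolate at f = 0.61 with slerp weights a = sin((1−f)δ)/sin δ ≈ 1.029, b = sin(fδ)/sin δ ≈ 1.302.
p = a·p₁ + b·p₂ ≈ (0.070, -0.766, -0.640); φ = arcsin(p_z) ≈ -39.76°, λ = atan2(p_y, p_x) ≈ -84.77°.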